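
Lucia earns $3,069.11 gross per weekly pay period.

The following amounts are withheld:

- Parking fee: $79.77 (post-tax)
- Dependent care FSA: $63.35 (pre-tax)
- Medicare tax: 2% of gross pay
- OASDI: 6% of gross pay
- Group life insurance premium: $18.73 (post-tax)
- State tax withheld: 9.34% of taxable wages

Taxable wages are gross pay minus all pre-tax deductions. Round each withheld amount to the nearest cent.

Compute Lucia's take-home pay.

Dependent care FSA: $63.35
Taxable wages = $3,069.11 − $63.35 = $3,005.76
State tax withheld: $3,005.76 × 0.0934 = $280.74
OASDI: $3,069.11 × 0.06 = $184.15
Medicare tax: $3,069.11 × 0.02 = $61.38
Group life insurance premium: $18.73
Parking fee: $79.77
Total deductions = $63.35 + $280.74 + $184.15 + $61.38 + $18.73 + $79.77 = $688.12
Net pay = $3,069.11 − $688.12 = $2,380.99

$2,380.99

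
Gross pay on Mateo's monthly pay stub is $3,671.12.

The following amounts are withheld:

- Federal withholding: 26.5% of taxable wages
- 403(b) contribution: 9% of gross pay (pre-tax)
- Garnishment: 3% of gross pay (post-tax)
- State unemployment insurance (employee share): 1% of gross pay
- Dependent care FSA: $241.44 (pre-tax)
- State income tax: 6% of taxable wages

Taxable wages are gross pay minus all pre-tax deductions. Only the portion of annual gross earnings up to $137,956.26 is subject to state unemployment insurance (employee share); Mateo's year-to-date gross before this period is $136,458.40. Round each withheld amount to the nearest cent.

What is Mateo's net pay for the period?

$1,966.90

Dependent care FSA: $241.44
403(b) contribution: $3,671.12 × 0.09 = $330.40
Pre-tax total = $241.44 + $330.40 = $571.84
Taxable wages = $3,671.12 − $571.84 = $3,099.28
Federal withholding: $3,099.28 × 0.265 = $821.31
State income tax: $3,099.28 × 0.06 = $185.96
State unemployment insurance (employee share): only $137,956.26 − $136,458.40 = $1,497.86 of this check is subject → $1,497.86 × 0.01 = $14.98
Garnishment: $3,671.12 × 0.03 = $110.13
Total deductions = $241.44 + $330.40 + $821.31 + $185.96 + $14.98 + $110.13 = $1,704.22
Net pay = $3,671.12 − $1,704.22 = $1,966.90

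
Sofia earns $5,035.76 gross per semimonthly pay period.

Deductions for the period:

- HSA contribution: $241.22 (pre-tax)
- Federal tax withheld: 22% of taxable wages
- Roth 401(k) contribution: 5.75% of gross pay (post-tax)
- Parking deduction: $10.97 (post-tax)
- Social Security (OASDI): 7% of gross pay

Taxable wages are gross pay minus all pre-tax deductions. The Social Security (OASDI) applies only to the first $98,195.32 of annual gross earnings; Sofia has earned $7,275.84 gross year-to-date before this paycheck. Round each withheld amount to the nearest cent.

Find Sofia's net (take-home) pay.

$3,086.71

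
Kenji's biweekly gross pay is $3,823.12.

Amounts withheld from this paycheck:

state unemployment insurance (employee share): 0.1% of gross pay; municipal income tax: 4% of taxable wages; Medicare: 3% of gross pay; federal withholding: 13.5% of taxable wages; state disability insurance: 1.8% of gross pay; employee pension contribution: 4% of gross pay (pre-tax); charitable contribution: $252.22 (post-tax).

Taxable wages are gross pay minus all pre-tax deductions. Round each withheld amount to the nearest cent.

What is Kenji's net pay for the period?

Employee pension contribution: $3,823.12 × 0.04 = $152.92
Taxable wages = $3,823.12 − $152.92 = $3,670.20
Federal withholding: $3,670.20 × 0.135 = $495.48
Municipal income tax: $3,670.20 × 0.04 = $146.81
Medicare: $3,823.12 × 0.03 = $114.69
State disability insurance: $3,823.12 × 0.018 = $68.82
State unemployment insurance (employee share): $3,823.12 × 0.001 = $3.82
Charitable contribution: $252.22
Total deductions = $152.92 + $495.48 + $146.81 + $114.69 + $68.82 + $3.82 + $252.22 = $1,234.76
Net pay = $3,823.12 − $1,234.76 = $2,588.36

$2,588.36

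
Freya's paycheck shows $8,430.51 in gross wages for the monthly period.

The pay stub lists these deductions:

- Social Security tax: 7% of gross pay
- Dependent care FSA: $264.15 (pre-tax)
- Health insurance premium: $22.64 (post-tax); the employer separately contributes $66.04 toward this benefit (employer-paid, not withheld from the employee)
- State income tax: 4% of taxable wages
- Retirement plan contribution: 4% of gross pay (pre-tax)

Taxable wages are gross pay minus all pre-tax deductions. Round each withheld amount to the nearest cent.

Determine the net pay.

Retirement plan contribution: $8,430.51 × 0.04 = $337.22
Dependent care FSA: $264.15
Pre-tax total = $337.22 + $264.15 = $601.37
Taxable wages = $8,430.51 − $601.37 = $7,829.14
State income tax: $7,829.14 × 0.04 = $313.17
Social Security tax: $8,430.51 × 0.07 = $590.14
Health insurance premium: $22.64
(Employer's $66.04 toward health insurance premium is not withheld from the employee.)
Total deductions = $337.22 + $264.15 + $313.17 + $590.14 + $22.64 = $1,527.32
Net pay = $8,430.51 − $1,527.32 = $6,903.19

$6,903.19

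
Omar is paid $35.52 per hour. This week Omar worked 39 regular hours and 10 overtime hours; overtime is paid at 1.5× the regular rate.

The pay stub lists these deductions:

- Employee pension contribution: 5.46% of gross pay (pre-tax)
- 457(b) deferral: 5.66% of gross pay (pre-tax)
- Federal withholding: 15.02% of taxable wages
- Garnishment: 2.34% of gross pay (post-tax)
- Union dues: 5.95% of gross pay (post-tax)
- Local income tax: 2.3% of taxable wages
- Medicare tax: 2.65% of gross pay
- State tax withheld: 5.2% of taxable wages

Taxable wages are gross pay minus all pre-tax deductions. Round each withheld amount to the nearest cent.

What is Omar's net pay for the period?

$1111.03

Regular pay: 39 × $35.52 = $1385.28
Overtime pay: 10 × $35.52 × 1.5 = $532.80
Gross pay = $1385.28 + $532.80 = $1918.08
457(b) deferral: $1918.08 × 0.0566 = $108.56
Employee pension contribution: $1918.08 × 0.0546 = $104.73
Pre-tax total = $108.56 + $104.73 = $213.29
Taxable wages = $1918.08 − $213.29 = $1704.79
Local income tax: $1704.79 × 0.023 = $39.21
State tax withheld: $1704.79 × 0.052 = $88.65
Federal withholding: $1704.79 × 0.1502 = $256.06
Medicare tax: $1918.08 × 0.0265 = $50.83
Union dues: $1918.08 × 0.0595 = $114.13
Garnishment: $1918.08 × 0.0234 = $44.88
Total deductions = $108.56 + $104.73 + $39.21 + $88.65 + $256.06 + $50.83 + $114.13 + $44.88 = $807.05
Net pay = $1918.08 − $807.05 = $1111.03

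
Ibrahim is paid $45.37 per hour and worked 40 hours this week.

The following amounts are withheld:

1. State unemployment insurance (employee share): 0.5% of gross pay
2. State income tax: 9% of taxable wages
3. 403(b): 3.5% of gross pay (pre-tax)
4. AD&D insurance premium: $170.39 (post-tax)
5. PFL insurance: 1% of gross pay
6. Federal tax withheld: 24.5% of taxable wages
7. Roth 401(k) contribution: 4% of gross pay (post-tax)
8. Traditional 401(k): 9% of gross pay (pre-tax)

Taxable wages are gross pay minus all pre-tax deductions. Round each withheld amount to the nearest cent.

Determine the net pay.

$785.78

Gross pay: 40 × $45.37 = $1814.80
Traditional 401(k): $1814.80 × 0.09 = $163.33
403(b): $1814.80 × 0.035 = $63.52
Pre-tax total = $163.33 + $63.52 = $226.85
Taxable wages = $1814.80 − $226.85 = $1587.95
State income tax: $1587.95 × 0.09 = $142.92
Federal tax withheld: $1587.95 × 0.245 = $389.05
PFL insurance: $1814.80 × 0.01 = $18.15
State unemployment insurance (employee share): $1814.80 × 0.005 = $9.07
Roth 401(k) contribution: $1814.80 × 0.04 = $72.59
AD&D insurance premium: $170.39
Total deductions = $163.33 + $63.52 + $142.92 + $389.05 + $18.15 + $9.07 + $72.59 + $170.39 = $1029.02
Net pay = $1814.80 − $1029.02 = $785.78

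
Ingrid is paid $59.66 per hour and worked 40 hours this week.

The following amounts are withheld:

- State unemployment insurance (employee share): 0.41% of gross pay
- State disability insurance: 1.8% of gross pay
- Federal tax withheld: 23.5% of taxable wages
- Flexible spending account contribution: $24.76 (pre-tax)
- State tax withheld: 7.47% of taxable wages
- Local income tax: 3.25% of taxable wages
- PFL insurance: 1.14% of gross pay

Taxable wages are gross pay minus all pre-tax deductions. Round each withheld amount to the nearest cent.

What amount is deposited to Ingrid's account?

Gross pay: 40 × $59.66 = $2386.40
Flexible spending account contribution: $24.76
Taxable wages = $2386.40 − $24.76 = $2361.64
Local income tax: $2361.64 × 0.0325 = $76.75
State tax withheld: $2361.64 × 0.0747 = $176.41
Federal tax withheld: $2361.64 × 0.235 = $554.99
State unemployment insurance (employee share): $2386.40 × 0.0041 = $9.78
PFL insurance: $2386.40 × 0.0114 = $27.20
State disability insurance: $2386.40 × 0.018 = $42.96
Total deductions = $24.76 + $76.75 + $176.41 + $554.99 + $9.78 + $27.20 + $42.96 = $912.85
Net pay = $2386.40 − $912.85 = $1473.55

$1473.55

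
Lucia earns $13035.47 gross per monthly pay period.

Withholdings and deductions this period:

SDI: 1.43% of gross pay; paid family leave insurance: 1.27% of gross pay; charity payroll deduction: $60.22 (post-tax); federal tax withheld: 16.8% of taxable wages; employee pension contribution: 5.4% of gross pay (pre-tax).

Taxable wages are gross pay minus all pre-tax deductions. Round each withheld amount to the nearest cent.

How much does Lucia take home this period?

Employee pension contribution: $13035.47 × 0.054 = $703.92
Taxable wages = $13035.47 − $703.92 = $12331.55
Federal tax withheld: $12331.55 × 0.168 = $2071.70
Paid family leave insurance: $13035.47 × 0.0127 = $165.55
SDI: $13035.47 × 0.0143 = $186.41
Charity payroll deduction: $60.22
Total deductions = $703.92 + $2071.70 + $165.55 + $186.41 + $60.22 = $3187.80
Net pay = $13035.47 − $3187.80 = $9847.67

$9847.67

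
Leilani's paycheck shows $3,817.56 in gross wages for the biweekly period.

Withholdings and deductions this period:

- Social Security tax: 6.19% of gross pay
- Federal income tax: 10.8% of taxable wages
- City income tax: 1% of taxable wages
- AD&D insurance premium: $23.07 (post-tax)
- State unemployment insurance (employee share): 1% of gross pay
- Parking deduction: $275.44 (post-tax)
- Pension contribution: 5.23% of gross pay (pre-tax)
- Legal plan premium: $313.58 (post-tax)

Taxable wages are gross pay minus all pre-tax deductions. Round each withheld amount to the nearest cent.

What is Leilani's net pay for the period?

$2,304.41

Pension contribution: $3,817.56 × 0.0523 = $199.66
Taxable wages = $3,817.56 − $199.66 = $3,617.90
City income tax: $3,617.90 × 0.01 = $36.18
Federal income tax: $3,617.90 × 0.108 = $390.73
Social Security tax: $3,817.56 × 0.0619 = $236.31
State unemployment insurance (employee share): $3,817.56 × 0.01 = $38.18
AD&D insurance premium: $23.07
Parking deduction: $275.44
Legal plan premium: $313.58
Total deductions = $199.66 + $36.18 + $390.73 + $236.31 + $38.18 + $23.07 + $275.44 + $313.58 = $1,513.15
Net pay = $3,817.56 − $1,513.15 = $2,304.41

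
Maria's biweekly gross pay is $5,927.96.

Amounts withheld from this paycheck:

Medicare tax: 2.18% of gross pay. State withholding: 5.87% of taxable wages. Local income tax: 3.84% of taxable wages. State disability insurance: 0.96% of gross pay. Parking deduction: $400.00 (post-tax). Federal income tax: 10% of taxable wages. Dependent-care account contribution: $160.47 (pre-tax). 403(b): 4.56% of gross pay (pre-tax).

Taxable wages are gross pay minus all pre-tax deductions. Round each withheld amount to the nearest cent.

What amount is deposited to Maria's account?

$3,827.55

Dependent-care account contribution: $160.47
403(b): $5,927.96 × 0.0456 = $270.31
Pre-tax total = $160.47 + $270.31 = $430.78
Taxable wages = $5,927.96 − $430.78 = $5,497.18
Federal income tax: $5,497.18 × 0.1 = $549.72
Local income tax: $5,497.18 × 0.0384 = $211.09
State withholding: $5,497.18 × 0.0587 = $322.68
Medicare tax: $5,927.96 × 0.0218 = $129.23
State disability insurance: $5,927.96 × 0.0096 = $56.91
Parking deduction: $400.00
Total deductions = $160.47 + $270.31 + $549.72 + $211.09 + $322.68 + $129.23 + $56.91 + $400.00 = $2,100.41
Net pay = $5,927.96 − $2,100.41 = $3,827.55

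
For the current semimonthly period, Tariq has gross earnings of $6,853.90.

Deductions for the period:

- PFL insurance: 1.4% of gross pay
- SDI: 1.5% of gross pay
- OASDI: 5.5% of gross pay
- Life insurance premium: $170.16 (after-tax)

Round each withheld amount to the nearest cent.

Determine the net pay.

$6,108.02

OASDI: $6,853.90 × 0.055 = $376.96
SDI: $6,853.90 × 0.015 = $102.81
PFL insurance: $6,853.90 × 0.014 = $95.95
Life insurance premium: $170.16
Total deductions = $376.96 + $102.81 + $95.95 + $170.16 = $745.88
Net pay = $6,853.90 − $745.88 = $6,108.02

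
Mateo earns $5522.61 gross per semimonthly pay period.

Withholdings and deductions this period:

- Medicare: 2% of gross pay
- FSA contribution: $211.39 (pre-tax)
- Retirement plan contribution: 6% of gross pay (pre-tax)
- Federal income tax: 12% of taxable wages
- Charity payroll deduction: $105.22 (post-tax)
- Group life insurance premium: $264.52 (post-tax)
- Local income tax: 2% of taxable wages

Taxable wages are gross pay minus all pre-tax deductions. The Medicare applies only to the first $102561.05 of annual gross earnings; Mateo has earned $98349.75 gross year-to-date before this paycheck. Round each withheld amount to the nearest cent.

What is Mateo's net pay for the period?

Retirement plan contribution: $5522.61 × 0.06 = $331.36
FSA contribution: $211.39
Pre-tax total = $331.36 + $211.39 = $542.75
Taxable wages = $5522.61 − $542.75 = $4979.86
Federal income tax: $4979.86 × 0.12 = $597.58
Local income tax: $4979.86 × 0.02 = $99.60
Medicare: only $102561.05 − $98349.75 = $4211.30 of this check is subject → $4211.30 × 0.02 = $84.23
Group life insurance premium: $264.52
Charity payroll deduction: $105.22
Total deductions = $331.36 + $211.39 + $597.58 + $99.60 + $84.23 + $264.52 + $105.22 = $1693.90
Net pay = $5522.61 − $1693.90 = $3828.71

$3828.71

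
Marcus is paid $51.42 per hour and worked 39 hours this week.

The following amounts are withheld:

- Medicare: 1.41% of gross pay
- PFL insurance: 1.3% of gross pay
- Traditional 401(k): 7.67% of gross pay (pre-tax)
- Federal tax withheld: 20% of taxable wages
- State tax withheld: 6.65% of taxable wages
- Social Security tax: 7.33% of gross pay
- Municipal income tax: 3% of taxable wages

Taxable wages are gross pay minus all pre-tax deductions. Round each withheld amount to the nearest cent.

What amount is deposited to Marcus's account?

Gross pay: 39 × $51.42 = $2,005.38
Traditional 401(k): $2,005.38 × 0.0767 = $153.81
Taxable wages = $2,005.38 − $153.81 = $1,851.57
Federal tax withheld: $1,851.57 × 0.2 = $370.31
Municipal income tax: $1,851.57 × 0.03 = $55.55
State tax withheld: $1,851.57 × 0.0665 = $123.13
Medicare: $2,005.38 × 0.0141 = $28.28
Social Security tax: $2,005.38 × 0.0733 = $146.99
PFL insurance: $2,005.38 × 0.013 = $26.07
Total deductions = $153.81 + $370.31 + $55.55 + $123.13 + $28.28 + $146.99 + $26.07 = $904.14
Net pay = $2,005.38 − $904.14 = $1,101.24

$1,101.24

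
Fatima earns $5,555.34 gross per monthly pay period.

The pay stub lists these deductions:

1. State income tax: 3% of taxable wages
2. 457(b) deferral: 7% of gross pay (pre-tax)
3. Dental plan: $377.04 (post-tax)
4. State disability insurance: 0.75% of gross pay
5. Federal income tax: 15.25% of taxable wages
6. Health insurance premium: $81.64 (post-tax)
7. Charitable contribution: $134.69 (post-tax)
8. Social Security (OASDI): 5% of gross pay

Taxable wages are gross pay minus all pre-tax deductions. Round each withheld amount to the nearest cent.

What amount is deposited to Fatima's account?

$3,310.78

457(b) deferral: $5,555.34 × 0.07 = $388.87
Taxable wages = $5,555.34 − $388.87 = $5,166.47
State income tax: $5,166.47 × 0.03 = $154.99
Federal income tax: $5,166.47 × 0.1525 = $787.89
Social Security (OASDI): $5,555.34 × 0.05 = $277.77
State disability insurance: $5,555.34 × 0.0075 = $41.67
Dental plan: $377.04
Charitable contribution: $134.69
Health insurance premium: $81.64
Total deductions = $388.87 + $154.99 + $787.89 + $277.77 + $41.67 + $377.04 + $134.69 + $81.64 = $2,244.56
Net pay = $5,555.34 − $2,244.56 = $3,310.78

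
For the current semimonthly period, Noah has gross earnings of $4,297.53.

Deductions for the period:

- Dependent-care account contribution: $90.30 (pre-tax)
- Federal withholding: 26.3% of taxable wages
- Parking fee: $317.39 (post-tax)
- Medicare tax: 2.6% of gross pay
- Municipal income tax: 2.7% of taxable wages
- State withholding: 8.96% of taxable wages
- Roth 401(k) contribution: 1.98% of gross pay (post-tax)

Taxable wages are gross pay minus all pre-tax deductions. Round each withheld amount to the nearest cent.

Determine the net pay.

Dependent-care account contribution: $90.30
Taxable wages = $4,297.53 − $90.30 = $4,207.23
Federal withholding: $4,207.23 × 0.263 = $1,106.50
State withholding: $4,207.23 × 0.0896 = $376.97
Municipal income tax: $4,207.23 × 0.027 = $113.60
Medicare tax: $4,297.53 × 0.026 = $111.74
Roth 401(k) contribution: $4,297.53 × 0.0198 = $85.09
Parking fee: $317.39
Total deductions = $90.30 + $1,106.50 + $376.97 + $113.60 + $111.74 + $85.09 + $317.39 = $2,201.59
Net pay = $4,297.53 − $2,201.59 = $2,095.94

$2,095.94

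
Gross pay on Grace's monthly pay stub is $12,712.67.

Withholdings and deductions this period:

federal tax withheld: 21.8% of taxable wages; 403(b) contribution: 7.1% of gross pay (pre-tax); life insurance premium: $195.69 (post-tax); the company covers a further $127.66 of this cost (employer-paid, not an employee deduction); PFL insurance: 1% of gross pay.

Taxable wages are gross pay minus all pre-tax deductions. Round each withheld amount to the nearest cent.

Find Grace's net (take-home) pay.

$8,912.65

403(b) contribution: $12,712.67 × 0.071 = $902.60
Taxable wages = $12,712.67 − $902.60 = $11,810.07
Federal tax withheld: $11,810.07 × 0.218 = $2,574.60
PFL insurance: $12,712.67 × 0.01 = $127.13
Life insurance premium: $195.69
(Employer's $127.66 toward life insurance premium is not withheld from the employee.)
Total deductions = $902.60 + $2,574.60 + $127.13 + $195.69 = $3,800.02
Net pay = $12,712.67 − $3,800.02 = $8,912.65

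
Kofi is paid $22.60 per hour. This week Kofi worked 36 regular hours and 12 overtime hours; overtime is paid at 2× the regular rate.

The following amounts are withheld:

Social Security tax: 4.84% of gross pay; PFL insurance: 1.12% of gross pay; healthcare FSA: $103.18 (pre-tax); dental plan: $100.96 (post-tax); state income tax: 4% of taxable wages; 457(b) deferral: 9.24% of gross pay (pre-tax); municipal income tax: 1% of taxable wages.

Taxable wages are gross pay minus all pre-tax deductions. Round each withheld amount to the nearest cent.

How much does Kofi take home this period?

Regular pay: 36 × $22.60 = $813.60
Overtime pay: 12 × $22.60 × 2 = $542.40
Gross pay = $813.60 + $542.40 = $1356.00
Healthcare FSA: $103.18
457(b) deferral: $1356.00 × 0.0924 = $125.29
Pre-tax total = $103.18 + $125.29 = $228.47
Taxable wages = $1356.00 − $228.47 = $1127.53
State income tax: $1127.53 × 0.04 = $45.10
Municipal income tax: $1127.53 × 0.01 = $11.28
PFL insurance: $1356.00 × 0.0112 = $15.19
Social Security tax: $1356.00 × 0.0484 = $65.63
Dental plan: $100.96
Total deductions = $103.18 + $125.29 + $45.10 + $11.28 + $15.19 + $65.63 + $100.96 = $466.63
Net pay = $1356.00 − $466.63 = $889.37

$889.37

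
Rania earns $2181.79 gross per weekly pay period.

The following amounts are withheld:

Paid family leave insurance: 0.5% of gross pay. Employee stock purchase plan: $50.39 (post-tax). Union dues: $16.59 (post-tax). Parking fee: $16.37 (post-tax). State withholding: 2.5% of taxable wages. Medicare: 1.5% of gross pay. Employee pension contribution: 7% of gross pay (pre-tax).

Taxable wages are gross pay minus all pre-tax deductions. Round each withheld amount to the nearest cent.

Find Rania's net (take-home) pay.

$1851.34

Employee pension contribution: $2181.79 × 0.07 = $152.73
Taxable wages = $2181.79 − $152.73 = $2029.06
State withholding: $2029.06 × 0.025 = $50.73
Medicare: $2181.79 × 0.015 = $32.73
Paid family leave insurance: $2181.79 × 0.005 = $10.91
Parking fee: $16.37
Union dues: $16.59
Employee stock purchase plan: $50.39
Total deductions = $152.73 + $50.73 + $32.73 + $10.91 + $16.37 + $16.59 + $50.39 = $330.45
Net pay = $2181.79 − $330.45 = $1851.34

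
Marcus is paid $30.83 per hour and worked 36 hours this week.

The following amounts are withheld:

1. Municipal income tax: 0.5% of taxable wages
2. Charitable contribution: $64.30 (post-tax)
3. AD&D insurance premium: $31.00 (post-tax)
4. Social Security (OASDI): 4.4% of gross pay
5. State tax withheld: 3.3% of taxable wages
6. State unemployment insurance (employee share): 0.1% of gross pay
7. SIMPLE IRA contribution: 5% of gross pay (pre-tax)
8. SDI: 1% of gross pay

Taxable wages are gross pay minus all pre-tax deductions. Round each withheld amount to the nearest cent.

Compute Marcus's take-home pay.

$857.99

Gross pay: 36 × $30.83 = $1109.88
SIMPLE IRA contribution: $1109.88 × 0.05 = $55.49
Taxable wages = $1109.88 − $55.49 = $1054.39
State tax withheld: $1054.39 × 0.033 = $34.79
Municipal income tax: $1054.39 × 0.005 = $5.27
State unemployment insurance (employee share): $1109.88 × 0.001 = $1.11
SDI: $1109.88 × 0.01 = $11.10
Social Security (OASDI): $1109.88 × 0.044 = $48.83
AD&D insurance premium: $31.00
Charitable contribution: $64.30
Total deductions = $55.49 + $34.79 + $5.27 + $1.11 + $11.10 + $48.83 + $31.00 + $64.30 = $251.89
Net pay = $1109.88 − $251.89 = $857.99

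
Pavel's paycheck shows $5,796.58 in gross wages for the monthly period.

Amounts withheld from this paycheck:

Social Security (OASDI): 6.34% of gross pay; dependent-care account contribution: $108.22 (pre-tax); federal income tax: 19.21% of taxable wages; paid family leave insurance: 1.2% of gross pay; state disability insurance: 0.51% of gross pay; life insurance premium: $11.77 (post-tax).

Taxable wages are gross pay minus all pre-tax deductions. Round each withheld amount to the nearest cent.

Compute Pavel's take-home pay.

$4,117.24

Dependent-care account contribution: $108.22
Taxable wages = $5,796.58 − $108.22 = $5,688.36
Federal income tax: $5,688.36 × 0.1921 = $1,092.73
Social Security (OASDI): $5,796.58 × 0.0634 = $367.50
State disability insurance: $5,796.58 × 0.0051 = $29.56
Paid family leave insurance: $5,796.58 × 0.012 = $69.56
Life insurance premium: $11.77
Total deductions = $108.22 + $1,092.73 + $367.50 + $29.56 + $69.56 + $11.77 = $1,679.34
Net pay = $5,796.58 − $1,679.34 = $4,117.24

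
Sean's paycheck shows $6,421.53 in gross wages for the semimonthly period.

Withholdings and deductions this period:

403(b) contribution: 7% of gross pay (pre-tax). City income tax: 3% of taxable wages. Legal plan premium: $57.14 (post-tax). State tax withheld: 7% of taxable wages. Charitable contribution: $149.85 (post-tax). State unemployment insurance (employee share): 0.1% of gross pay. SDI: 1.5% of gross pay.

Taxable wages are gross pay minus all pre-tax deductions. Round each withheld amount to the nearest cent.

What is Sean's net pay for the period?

403(b) contribution: $6,421.53 × 0.07 = $449.51
Taxable wages = $6,421.53 − $449.51 = $5,972.02
State tax withheld: $5,972.02 × 0.07 = $418.04
City income tax: $5,972.02 × 0.03 = $179.16
State unemployment insurance (employee share): $6,421.53 × 0.001 = $6.42
SDI: $6,421.53 × 0.015 = $96.32
Legal plan premium: $57.14
Charitable contribution: $149.85
Total deductions = $449.51 + $418.04 + $179.16 + $6.42 + $96.32 + $57.14 + $149.85 = $1,356.44
Net pay = $6,421.53 − $1,356.44 = $5,065.09

$5,065.09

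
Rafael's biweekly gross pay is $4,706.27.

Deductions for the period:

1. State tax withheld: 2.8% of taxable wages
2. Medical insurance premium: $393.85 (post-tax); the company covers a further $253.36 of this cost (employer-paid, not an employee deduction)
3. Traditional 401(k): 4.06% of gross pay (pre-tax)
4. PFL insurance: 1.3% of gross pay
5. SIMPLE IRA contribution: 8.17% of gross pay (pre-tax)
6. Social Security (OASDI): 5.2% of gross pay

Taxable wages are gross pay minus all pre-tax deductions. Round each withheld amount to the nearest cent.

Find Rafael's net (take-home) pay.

$3,315.28

Traditional 401(k): $4,706.27 × 0.0406 = $191.07
SIMPLE IRA contribution: $4,706.27 × 0.0817 = $384.50
Pre-tax total = $191.07 + $384.50 = $575.57
Taxable wages = $4,706.27 − $575.57 = $4,130.70
State tax withheld: $4,130.70 × 0.028 = $115.66
PFL insurance: $4,706.27 × 0.013 = $61.18
Social Security (OASDI): $4,706.27 × 0.052 = $244.73
Medical insurance premium: $393.85
(Employer's $253.36 toward medical insurance premium is not withheld from the employee.)
Total deductions = $191.07 + $384.50 + $115.66 + $61.18 + $244.73 + $393.85 = $1,390.99
Net pay = $4,706.27 − $1,390.99 = $3,315.28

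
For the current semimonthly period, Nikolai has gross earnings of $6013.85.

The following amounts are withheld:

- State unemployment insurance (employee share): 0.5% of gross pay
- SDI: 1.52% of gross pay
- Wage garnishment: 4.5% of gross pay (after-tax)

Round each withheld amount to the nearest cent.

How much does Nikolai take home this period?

State unemployment insurance (employee share): $6013.85 × 0.005 = $30.07
SDI: $6013.85 × 0.0152 = $91.41
Wage garnishment: $6013.85 × 0.045 = $270.62
Total deductions = $30.07 + $91.41 + $270.62 = $392.10
Net pay = $6013.85 − $392.10 = $5621.75

$5621.75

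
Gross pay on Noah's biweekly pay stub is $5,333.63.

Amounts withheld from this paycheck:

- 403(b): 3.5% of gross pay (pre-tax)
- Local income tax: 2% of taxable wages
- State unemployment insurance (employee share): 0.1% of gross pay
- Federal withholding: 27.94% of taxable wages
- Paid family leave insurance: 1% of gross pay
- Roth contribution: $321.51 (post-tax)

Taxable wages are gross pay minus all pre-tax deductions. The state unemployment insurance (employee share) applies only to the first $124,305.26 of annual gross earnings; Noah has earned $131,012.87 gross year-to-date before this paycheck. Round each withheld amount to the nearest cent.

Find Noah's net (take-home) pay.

403(b): $5,333.63 × 0.035 = $186.68
Taxable wages = $5,333.63 − $186.68 = $5,146.95
Local income tax: $5,146.95 × 0.02 = $102.94
Federal withholding: $5,146.95 × 0.2794 = $1,438.06
State unemployment insurance (employee share): annual cap $124,305.26 already reached (YTD $131,012.87), so $0.00
Paid family leave insurance: $5,333.63 × 0.01 = $53.34
Roth contribution: $321.51
Total deductions = $186.68 + $102.94 + $1,438.06 + $0.00 + $53.34 + $321.51 = $2,102.53
Net pay = $5,333.63 − $2,102.53 = $3,231.10

$3,231.10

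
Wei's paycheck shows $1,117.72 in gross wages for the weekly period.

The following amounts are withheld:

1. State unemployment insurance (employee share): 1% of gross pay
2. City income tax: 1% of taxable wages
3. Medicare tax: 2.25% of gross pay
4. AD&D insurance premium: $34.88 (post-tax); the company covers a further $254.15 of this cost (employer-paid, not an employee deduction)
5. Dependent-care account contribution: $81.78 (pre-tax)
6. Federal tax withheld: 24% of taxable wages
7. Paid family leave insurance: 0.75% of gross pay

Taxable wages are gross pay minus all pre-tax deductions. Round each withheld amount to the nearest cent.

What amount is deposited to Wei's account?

Dependent-care account contribution: $81.78
Taxable wages = $1,117.72 − $81.78 = $1,035.94
Federal tax withheld: $1,035.94 × 0.24 = $248.63
City income tax: $1,035.94 × 0.01 = $10.36
Paid family leave insurance: $1,117.72 × 0.0075 = $8.38
State unemployment insurance (employee share): $1,117.72 × 0.01 = $11.18
Medicare tax: $1,117.72 × 0.0225 = $25.15
AD&D insurance premium: $34.88
(Employer's $254.15 toward AD&D insurance premium is not withheld from the employee.)
Total deductions = $81.78 + $248.63 + $10.36 + $8.38 + $11.18 + $25.15 + $34.88 = $420.36
Net pay = $1,117.72 − $420.36 = $697.36

$697.36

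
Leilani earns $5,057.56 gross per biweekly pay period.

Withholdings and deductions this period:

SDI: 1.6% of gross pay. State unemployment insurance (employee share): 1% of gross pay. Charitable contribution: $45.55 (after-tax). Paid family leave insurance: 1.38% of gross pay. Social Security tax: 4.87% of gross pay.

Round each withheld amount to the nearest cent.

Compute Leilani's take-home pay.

$4,564.42

SDI: $5,057.56 × 0.016 = $80.92
Paid family leave insurance: $5,057.56 × 0.0138 = $69.79
Social Security tax: $5,057.56 × 0.0487 = $246.30
State unemployment insurance (employee share): $5,057.56 × 0.01 = $50.58
Charitable contribution: $45.55
Total deductions = $80.92 + $69.79 + $246.30 + $50.58 + $45.55 = $493.14
Net pay = $5,057.56 − $493.14 = $4,564.42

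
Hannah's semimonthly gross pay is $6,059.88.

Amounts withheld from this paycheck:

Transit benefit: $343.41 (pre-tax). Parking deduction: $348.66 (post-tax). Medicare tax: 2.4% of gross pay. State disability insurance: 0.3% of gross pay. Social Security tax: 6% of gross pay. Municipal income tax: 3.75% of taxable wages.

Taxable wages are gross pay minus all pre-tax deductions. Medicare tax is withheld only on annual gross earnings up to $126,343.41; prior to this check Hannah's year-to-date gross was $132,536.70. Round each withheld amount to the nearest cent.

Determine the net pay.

$4,771.67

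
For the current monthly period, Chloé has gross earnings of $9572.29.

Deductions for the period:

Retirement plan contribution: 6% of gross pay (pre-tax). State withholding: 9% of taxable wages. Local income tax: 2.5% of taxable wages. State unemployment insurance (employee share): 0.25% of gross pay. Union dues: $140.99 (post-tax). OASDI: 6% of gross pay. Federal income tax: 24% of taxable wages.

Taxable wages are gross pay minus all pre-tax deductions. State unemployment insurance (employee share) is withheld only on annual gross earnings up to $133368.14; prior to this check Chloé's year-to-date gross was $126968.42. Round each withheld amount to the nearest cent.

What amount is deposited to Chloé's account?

Retirement plan contribution: $9572.29 × 0.06 = $574.34
Taxable wages = $9572.29 − $574.34 = $8997.95
Federal income tax: $8997.95 × 0.24 = $2159.51
Local income tax: $8997.95 × 0.025 = $224.95
State withholding: $8997.95 × 0.09 = $809.82
OASDI: $9572.29 × 0.06 = $574.34
State unemployment insurance (employee share): only $133368.14 − $126968.42 = $6399.72 of this check is subject → $6399.72 × 0.0025 = $16.00
Union dues: $140.99
Total deductions = $574.34 + $2159.51 + $224.95 + $809.82 + $574.34 + $16.00 + $140.99 = $4499.95
Net pay = $9572.29 − $4499.95 = $5072.34

$5072.34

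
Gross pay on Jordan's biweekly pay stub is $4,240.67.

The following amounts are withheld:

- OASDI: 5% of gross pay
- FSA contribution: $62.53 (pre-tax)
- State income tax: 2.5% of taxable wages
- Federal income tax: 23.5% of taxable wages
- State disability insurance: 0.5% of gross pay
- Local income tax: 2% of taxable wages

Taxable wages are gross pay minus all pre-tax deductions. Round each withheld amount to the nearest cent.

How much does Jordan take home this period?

$2,775.04

FSA contribution: $62.53
Taxable wages = $4,240.67 − $62.53 = $4,178.14
State income tax: $4,178.14 × 0.025 = $104.45
Local income tax: $4,178.14 × 0.02 = $83.56
Federal income tax: $4,178.14 × 0.235 = $981.86
State disability insurance: $4,240.67 × 0.005 = $21.20
OASDI: $4,240.67 × 0.05 = $212.03
Total deductions = $62.53 + $104.45 + $83.56 + $981.86 + $21.20 + $212.03 = $1,465.63
Net pay = $4,240.67 − $1,465.63 = $2,775.04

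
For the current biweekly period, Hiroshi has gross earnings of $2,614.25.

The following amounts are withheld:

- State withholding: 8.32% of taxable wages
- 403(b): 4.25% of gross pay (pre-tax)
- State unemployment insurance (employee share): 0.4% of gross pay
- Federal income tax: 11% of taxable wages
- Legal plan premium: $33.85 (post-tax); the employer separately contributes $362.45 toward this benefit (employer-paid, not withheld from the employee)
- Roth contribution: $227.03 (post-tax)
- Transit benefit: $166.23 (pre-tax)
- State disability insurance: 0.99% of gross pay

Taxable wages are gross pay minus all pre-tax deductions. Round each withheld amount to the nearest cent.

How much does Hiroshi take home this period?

403(b): $2,614.25 × 0.0425 = $111.11
Transit benefit: $166.23
Pre-tax total = $111.11 + $166.23 = $277.34
Taxable wages = $2,614.25 − $277.34 = $2,336.91
Federal income tax: $2,336.91 × 0.11 = $257.06
State withholding: $2,336.91 × 0.0832 = $194.43
State disability insurance: $2,614.25 × 0.0099 = $25.88
State unemployment insurance (employee share): $2,614.25 × 0.004 = $10.46
Roth contribution: $227.03
Legal plan premium: $33.85
(Employer's $362.45 toward legal plan premium is not withheld from the employee.)
Total deductions = $111.11 + $166.23 + $257.06 + $194.43 + $25.88 + $10.46 + $227.03 + $33.85 = $1,026.05
Net pay = $2,614.25 − $1,026.05 = $1,588.20

$1,588.20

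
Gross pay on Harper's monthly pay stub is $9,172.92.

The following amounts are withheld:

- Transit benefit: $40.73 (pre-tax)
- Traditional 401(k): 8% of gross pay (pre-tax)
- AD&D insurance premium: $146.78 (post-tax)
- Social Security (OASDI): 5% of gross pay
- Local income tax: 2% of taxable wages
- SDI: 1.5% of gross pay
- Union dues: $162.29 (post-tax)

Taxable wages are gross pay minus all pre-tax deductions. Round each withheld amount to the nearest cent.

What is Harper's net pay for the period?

$7,325.08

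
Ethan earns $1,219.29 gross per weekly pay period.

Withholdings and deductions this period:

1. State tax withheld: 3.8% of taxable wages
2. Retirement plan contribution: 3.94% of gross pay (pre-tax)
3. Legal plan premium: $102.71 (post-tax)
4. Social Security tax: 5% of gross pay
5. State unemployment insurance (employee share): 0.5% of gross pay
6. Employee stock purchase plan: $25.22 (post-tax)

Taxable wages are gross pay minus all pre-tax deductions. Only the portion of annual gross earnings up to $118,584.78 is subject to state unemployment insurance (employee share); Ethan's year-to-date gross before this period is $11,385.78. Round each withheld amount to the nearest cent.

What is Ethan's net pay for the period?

$931.75

Retirement plan contribution: $1,219.29 × 0.0394 = $48.04
Taxable wages = $1,219.29 − $48.04 = $1,171.25
State tax withheld: $1,171.25 × 0.038 = $44.51
State unemployment insurance (employee share): cap not yet reached, full $1,219.29 is subject → $1,219.29 × 0.005 = $6.10
Social Security tax: $1,219.29 × 0.05 = $60.96
Employee stock purchase plan: $25.22
Legal plan premium: $102.71
Total deductions = $48.04 + $44.51 + $6.10 + $60.96 + $25.22 + $102.71 = $287.54
Net pay = $1,219.29 − $287.54 = $931.75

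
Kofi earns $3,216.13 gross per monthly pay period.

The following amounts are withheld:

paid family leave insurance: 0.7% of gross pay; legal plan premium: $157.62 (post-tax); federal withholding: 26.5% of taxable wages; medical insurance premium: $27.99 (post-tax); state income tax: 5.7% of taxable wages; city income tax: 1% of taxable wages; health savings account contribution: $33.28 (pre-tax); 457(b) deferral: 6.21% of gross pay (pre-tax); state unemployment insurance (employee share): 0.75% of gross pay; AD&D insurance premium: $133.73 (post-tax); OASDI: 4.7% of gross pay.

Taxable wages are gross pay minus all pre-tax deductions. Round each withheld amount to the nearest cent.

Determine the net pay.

$1,475.60

457(b) deferral: $3,216.13 × 0.0621 = $199.72
Health savings account contribution: $33.28
Pre-tax total = $199.72 + $33.28 = $233.00
Taxable wages = $3,216.13 − $233.00 = $2,983.13
Federal withholding: $2,983.13 × 0.265 = $790.53
City income tax: $2,983.13 × 0.01 = $29.83
State income tax: $2,983.13 × 0.057 = $170.04
State unemployment insurance (employee share): $3,216.13 × 0.0075 = $24.12
OASDI: $3,216.13 × 0.047 = $151.16
Paid family leave insurance: $3,216.13 × 0.007 = $22.51
Legal plan premium: $157.62
Medical insurance premium: $27.99
AD&D insurance premium: $133.73
Total deductions = $199.72 + $33.28 + $790.53 + $29.83 + $170.04 + $24.12 + $151.16 + $22.51 + $157.62 + $27.99 + $133.73 = $1,740.53
Net pay = $3,216.13 − $1,740.53 = $1,475.60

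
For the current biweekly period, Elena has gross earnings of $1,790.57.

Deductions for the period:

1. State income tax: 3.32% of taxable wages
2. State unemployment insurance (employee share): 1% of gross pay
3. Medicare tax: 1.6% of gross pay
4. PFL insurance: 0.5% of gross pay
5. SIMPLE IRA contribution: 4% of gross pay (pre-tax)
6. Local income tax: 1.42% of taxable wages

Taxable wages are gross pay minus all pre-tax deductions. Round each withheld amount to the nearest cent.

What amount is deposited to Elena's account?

$1,581.96

SIMPLE IRA contribution: $1,790.57 × 0.04 = $71.62
Taxable wages = $1,790.57 − $71.62 = $1,718.95
Local income tax: $1,718.95 × 0.0142 = $24.41
State income tax: $1,718.95 × 0.0332 = $57.07
PFL insurance: $1,790.57 × 0.005 = $8.95
Medicare tax: $1,790.57 × 0.016 = $28.65
State unemployment insurance (employee share): $1,790.57 × 0.01 = $17.91
Total deductions = $71.62 + $24.41 + $57.07 + $8.95 + $28.65 + $17.91 = $208.61
Net pay = $1,790.57 − $208.61 = $1,581.96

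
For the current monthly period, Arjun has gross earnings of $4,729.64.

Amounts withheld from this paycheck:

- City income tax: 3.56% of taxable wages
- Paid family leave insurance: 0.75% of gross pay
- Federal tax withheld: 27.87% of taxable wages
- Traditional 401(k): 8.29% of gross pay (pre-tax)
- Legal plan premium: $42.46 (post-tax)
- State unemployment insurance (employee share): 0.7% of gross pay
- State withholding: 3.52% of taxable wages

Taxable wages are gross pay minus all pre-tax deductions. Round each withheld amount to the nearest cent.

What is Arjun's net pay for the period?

Traditional 401(k): $4,729.64 × 0.0829 = $392.09
Taxable wages = $4,729.64 − $392.09 = $4,337.55
City income tax: $4,337.55 × 0.0356 = $154.42
State withholding: $4,337.55 × 0.0352 = $152.68
Federal tax withheld: $4,337.55 × 0.2787 = $1,208.88
State unemployment insurance (employee share): $4,729.64 × 0.007 = $33.11
Paid family leave insurance: $4,729.64 × 0.0075 = $35.47
Legal plan premium: $42.46
Total deductions = $392.09 + $154.42 + $152.68 + $1,208.88 + $33.11 + $35.47 + $42.46 = $2,019.11
Net pay = $4,729.64 − $2,019.11 = $2,710.53

$2,710.53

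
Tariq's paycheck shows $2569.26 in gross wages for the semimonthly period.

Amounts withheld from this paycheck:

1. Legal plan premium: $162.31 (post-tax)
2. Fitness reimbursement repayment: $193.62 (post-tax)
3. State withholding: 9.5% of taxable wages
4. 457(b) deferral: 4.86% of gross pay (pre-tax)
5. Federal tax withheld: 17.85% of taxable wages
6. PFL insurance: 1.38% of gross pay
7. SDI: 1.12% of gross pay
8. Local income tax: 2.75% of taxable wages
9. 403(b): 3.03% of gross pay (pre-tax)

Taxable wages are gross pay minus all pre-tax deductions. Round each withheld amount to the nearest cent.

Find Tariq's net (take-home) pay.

$1234.04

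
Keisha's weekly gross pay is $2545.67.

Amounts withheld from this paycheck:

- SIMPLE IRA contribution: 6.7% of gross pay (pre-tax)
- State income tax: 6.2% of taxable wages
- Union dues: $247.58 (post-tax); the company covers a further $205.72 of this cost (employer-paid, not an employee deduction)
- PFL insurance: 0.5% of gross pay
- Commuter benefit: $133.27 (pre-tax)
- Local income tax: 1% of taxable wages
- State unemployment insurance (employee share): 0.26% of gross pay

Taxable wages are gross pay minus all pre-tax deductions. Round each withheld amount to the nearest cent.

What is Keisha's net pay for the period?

$1813.50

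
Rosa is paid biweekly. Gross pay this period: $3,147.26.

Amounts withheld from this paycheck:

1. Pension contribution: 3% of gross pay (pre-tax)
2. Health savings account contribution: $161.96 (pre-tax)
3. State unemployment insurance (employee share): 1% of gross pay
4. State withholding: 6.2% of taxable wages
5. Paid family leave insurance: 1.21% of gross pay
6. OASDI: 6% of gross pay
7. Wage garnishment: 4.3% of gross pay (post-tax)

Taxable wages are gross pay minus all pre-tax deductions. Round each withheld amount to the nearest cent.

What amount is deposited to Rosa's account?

Health savings account contribution: $161.96
Pension contribution: $3,147.26 × 0.03 = $94.42
Pre-tax total = $161.96 + $94.42 = $256.38
Taxable wages = $3,147.26 − $256.38 = $2,890.88
State withholding: $2,890.88 × 0.062 = $179.23
State unemployment insurance (employee share): $3,147.26 × 0.01 = $31.47
OASDI: $3,147.26 × 0.06 = $188.84
Paid family leave insurance: $3,147.26 × 0.0121 = $38.08
Wage garnishment: $3,147.26 × 0.043 = $135.33
Total deductions = $161.96 + $94.42 + $179.23 + $31.47 + $188.84 + $38.08 + $135.33 = $829.33
Net pay = $3,147.26 − $829.33 = $2,317.93

$2,317.93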